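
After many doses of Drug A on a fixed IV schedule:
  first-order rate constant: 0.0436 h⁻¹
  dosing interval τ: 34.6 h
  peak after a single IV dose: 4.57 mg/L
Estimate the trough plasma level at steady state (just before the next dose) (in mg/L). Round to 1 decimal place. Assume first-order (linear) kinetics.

1.3 mg/L

e^(−kτ) = e^(−0.04360 × 34.6) = 0.2212
Accumulation ratio R = 1 / (1 − e^(−kτ)) = 1 / (1 − 0.2212) = 1.284
Steady-state trough = C₀ × R × e^(−kτ) = 4.57 × 1.284 × 0.2212 = 1.298 mg/L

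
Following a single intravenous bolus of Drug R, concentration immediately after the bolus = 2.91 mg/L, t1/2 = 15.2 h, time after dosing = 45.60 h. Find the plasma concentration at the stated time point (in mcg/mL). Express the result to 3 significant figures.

0.364 mcg/mL

k = ln2 / t½ = 0.693147 / 15.2 = 0.04560 h⁻¹
t / t½ = 45.60 / 15.2 = 3 half-lives
C = C₀ × (1/2)^3 = 2.910 × 0.1250 = 0.3638 mg/L
(0.3638 mg/L = 0.3638 mcg/mL)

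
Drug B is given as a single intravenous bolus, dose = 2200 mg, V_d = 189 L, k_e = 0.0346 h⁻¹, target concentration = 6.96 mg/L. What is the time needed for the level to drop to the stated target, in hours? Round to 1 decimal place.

14.9 h

C₀ = Dose / Vd = 2200 / 189 = 11.64 mg/L
t = ln(C₀ / C) / k = ln(11.64 / 6.96) / 0.03460
  = ln(1.672) / 0.03460 = 0.5140 / 0.03460 = 14.86 h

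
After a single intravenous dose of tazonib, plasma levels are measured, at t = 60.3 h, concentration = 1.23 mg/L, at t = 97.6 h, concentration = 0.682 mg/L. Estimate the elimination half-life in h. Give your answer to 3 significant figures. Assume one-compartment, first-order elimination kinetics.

43.8 h

k = ln(C₁/C₂) / (t₂ − t₁) = ln(1.23/0.682) / (97.6 − 60.3)
  = 0.5897 / 37.30 = 0.01581 h⁻¹
t½ = ln2 / k = 0.693147 / 0.01581 = 43.84 h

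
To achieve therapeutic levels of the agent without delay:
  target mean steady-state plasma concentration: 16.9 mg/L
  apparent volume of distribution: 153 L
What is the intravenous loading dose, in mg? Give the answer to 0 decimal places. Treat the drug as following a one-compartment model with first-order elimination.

LD = Css × Vd = 16.9 × 153 = 2586 mg

2586 mg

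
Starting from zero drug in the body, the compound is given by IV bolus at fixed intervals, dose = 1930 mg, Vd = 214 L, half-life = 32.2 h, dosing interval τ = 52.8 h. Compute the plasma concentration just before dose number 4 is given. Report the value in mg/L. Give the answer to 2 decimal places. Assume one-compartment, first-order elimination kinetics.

C₀ per dose = Dose / Vd = 1930 / 214 = 9.019 mg/L
k = ln2 / t½ = 0.693147 / 32.2 = 0.02153 h⁻¹
Fraction remaining after one interval: r = e^(−kτ) = e^(−0.02153 × 52.8) = 0.3208
Before dose 4, 3 doses have been given (aged 1τ, 2τ, 3τ).
C_trough = C₀ × (r + r² + … + r^3) = C₀ × r(1−r^3)/(1−r)
        = 9.019 × 0.3208 × (1 − 0.03301) / (1 − 0.3208) = 4.119 mg/L

4.12 mg/L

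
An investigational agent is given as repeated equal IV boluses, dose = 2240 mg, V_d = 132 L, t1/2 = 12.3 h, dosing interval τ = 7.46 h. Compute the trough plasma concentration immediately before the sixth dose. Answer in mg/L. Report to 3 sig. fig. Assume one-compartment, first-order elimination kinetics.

28.5 mg/L

C₀ per dose = Dose / Vd = 2240 / 132 = 16.97 mg/L
k = ln2 / t½ = 0.693147 / 12.3 = 0.05635 h⁻¹
Fraction remaining after one interval: r = e^(−kτ) = e^(−0.05635 × 7.46) = 0.6568
Before dose 6, 5 doses have been given (aged 1τ, 2τ, 3τ, 4τ, 5τ).
C_trough = C₀ × (r + r² + … + r^5) = C₀ × r(1−r^5)/(1−r)
        = 16.97 × 0.6568 × (1 − 0.1222) / (1 − 0.6568) = 28.51 mg/L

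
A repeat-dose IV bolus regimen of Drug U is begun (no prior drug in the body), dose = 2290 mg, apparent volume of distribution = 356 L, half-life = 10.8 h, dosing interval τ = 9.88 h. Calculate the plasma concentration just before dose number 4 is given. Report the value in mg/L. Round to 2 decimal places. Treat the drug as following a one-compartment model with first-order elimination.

6.18 mg/L

C₀ per dose = Dose / Vd = 2290 / 356 = 6.433 mg/L
k = ln2 / t½ = 0.693147 / 10.8 = 0.06418 h⁻¹
Fraction remaining after one interval: r = e^(−kτ) = e^(−0.06418 × 9.88) = 0.5304
Before dose 4, 3 doses have been given (aged 1τ, 2τ, 3τ).
C_trough = C₀ × (r + r² + … + r^3) = C₀ × r(1−r^3)/(1−r)
        = 6.433 × 0.5304 × (1 − 0.1492) / (1 − 0.5304) = 6.182 mg/L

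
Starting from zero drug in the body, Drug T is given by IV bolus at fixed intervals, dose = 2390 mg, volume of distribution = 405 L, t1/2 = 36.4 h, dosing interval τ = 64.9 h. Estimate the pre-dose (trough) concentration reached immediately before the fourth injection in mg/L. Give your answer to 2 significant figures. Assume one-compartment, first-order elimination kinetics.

C₀ per dose = Dose / Vd = 2390 / 405 = 5.901 mg/L
k = ln2 / t½ = 0.693147 / 36.4 = 0.01904 h⁻¹
Fraction remaining after one interval: r = e^(−kτ) = e^(−0.01904 × 64.9) = 0.2906
Before dose 4, 3 doses have been given (aged 1τ, 2τ, 3τ).
C_trough = C₀ × (r + r² + … + r^3) = C₀ × r(1−r^3)/(1−r)
        = 5.901 × 0.2906 × (1 − 0.02454) / (1 − 0.2906) = 2.358 mg/L

2.4 mg/L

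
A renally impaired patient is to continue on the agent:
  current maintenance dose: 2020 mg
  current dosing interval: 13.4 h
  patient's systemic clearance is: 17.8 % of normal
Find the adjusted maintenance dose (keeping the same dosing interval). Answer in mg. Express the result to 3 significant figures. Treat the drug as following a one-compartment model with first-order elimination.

360 mg

To keep the same average steady-state level, dosing rate must scale with clearance.
CL ratio = 17.8 / 100 = 0.1780
New dose (same interval) = 2020 × 0.1780 = 359.6 mg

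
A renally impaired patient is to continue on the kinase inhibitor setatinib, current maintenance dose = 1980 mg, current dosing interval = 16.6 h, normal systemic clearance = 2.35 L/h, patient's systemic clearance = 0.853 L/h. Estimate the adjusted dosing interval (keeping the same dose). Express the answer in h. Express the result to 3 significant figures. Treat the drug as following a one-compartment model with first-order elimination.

To keep the same average steady-state level, dosing rate must scale with clearance.
CL ratio = 0.853 / 2.35 = 0.3630
New interval (same dose) = 16.6 / 0.3630 = 45.73 h

45.7 h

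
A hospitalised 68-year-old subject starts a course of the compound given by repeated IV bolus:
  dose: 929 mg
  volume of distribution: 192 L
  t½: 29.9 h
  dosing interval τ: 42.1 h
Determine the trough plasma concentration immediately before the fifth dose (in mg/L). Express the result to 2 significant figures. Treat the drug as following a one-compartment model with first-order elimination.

C₀ per dose = Dose / Vd = 929 / 192 = 4.839 mg/L
k = ln2 / t½ = 0.693147 / 29.9 = 0.02318 h⁻¹
Fraction remaining after one interval: r = e^(−kτ) = e^(−0.02318 × 42.1) = 0.3769
Before dose 5, 4 doses have been given (aged 1τ, 2τ, 3τ, 4τ).
C_trough = C₀ × (r + r² + … + r^4) = C₀ × r(1−r^4)/(1−r)
        = 4.839 × 0.3769 × (1 − 0.02018) / (1 − 0.3769) = 2.868 mg/L

2.9 mg/L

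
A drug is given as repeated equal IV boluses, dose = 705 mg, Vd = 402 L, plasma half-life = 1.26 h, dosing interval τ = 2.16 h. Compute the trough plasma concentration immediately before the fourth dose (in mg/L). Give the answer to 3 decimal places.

0.747 mg/L

C₀ per dose = Dose / Vd = 705 / 402 = 1.754 mg/L
k = ln2 / t½ = 0.693147 / 1.26 = 0.5501 h⁻¹
Fraction remaining after one interval: r = e^(−kτ) = e^(−0.5501 × 2.16) = 0.3048
Before dose 4, 3 doses have been given (aged 1τ, 2τ, 3τ).
C_trough = C₀ × (r + r² + … + r^3) = C₀ × r(1−r^3)/(1−r)
        = 1.754 × 0.3048 × (1 − 0.02832) / (1 − 0.3048) = 0.7472 mg/L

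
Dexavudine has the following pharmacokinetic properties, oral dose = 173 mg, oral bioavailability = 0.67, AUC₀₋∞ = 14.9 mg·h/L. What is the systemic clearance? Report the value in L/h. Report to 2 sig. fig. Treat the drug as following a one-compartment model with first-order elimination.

CL = F·Dose / AUC = 0.67 × 173 / 14.9 = 7.779 L/h

7.8 L/h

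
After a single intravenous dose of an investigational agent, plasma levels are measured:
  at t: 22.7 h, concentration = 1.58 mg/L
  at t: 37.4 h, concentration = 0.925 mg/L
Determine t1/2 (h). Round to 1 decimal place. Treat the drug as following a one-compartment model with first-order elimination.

19.0 h

k = ln(C₁/C₂) / (t₂ − t₁) = ln(1.58/0.925) / (37.4 − 22.7)
  = 0.5354 / 14.70 = 0.03642 h⁻¹
t½ = ln2 / k = 0.693147 / 0.03642 = 19.03 h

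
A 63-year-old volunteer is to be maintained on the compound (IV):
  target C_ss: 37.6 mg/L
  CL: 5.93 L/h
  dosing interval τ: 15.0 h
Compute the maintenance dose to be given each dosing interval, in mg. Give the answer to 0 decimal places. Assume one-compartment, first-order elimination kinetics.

At steady state, Dose/τ = Css × CL.
Dose = Css × CL × τ = 37.6 × 5.930 × 15.0 = 3345 mg

3345 mg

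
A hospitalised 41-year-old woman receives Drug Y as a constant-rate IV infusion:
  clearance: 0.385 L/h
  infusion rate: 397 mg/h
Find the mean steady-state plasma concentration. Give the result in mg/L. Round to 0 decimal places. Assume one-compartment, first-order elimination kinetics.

1031 mg/L

At steady state Css = R₀ / CL = 397 / 0.3850 = 1031 mg/L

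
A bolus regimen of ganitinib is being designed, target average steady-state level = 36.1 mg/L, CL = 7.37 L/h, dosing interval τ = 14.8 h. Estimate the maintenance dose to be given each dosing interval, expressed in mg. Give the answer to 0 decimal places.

3938 mg

At steady state, Dose/τ = Css × CL.
Dose = Css × CL × τ = 36.1 × 7.370 × 14.8 = 3938 mg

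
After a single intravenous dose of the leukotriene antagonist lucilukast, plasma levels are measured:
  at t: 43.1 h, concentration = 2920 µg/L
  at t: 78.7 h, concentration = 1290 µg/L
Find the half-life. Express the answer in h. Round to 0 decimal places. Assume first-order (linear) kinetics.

k = ln(C₁/C₂) / (t₂ − t₁) = ln(2920/1290) / (78.7 − 43.1)
  = 0.8169 / 35.60 = 0.02295 h⁻¹
t½ = ln2 / k = 0.693147 / 0.02295 = 30.20 h

30 h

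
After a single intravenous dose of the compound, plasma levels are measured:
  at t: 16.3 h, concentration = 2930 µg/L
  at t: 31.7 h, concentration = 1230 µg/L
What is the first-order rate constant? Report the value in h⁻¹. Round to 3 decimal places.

0.056 h⁻¹

k = ln(C₁/C₂) / (t₂ − t₁) = ln(2930/1230) / (31.7 − 16.3)
  = 0.8680 / 15.40 = 0.05636 h⁻¹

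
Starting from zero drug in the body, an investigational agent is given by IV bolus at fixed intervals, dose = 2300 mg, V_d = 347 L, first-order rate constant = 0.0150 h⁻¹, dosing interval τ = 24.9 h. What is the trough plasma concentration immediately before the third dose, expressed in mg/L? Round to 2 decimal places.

7.70 mg/L

C₀ per dose = Dose / Vd = 2300 / 347 = 6.628 mg/L
Fraction remaining after one interval: r = e^(−kτ) = e^(−0.01500 × 24.9) = 0.6883
Before dose 3, 2 doses have been given (aged 1τ, 2τ).
C_trough = C₀ × (r + r²) = 6.628 × (0.6883 + 0.4738) = 7.702 mg/L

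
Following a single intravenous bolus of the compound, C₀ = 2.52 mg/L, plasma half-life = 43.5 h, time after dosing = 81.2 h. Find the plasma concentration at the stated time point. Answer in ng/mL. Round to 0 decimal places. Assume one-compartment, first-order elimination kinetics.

691 ng/mL

k = ln2 / t½ = 0.693147 / 43.5 = 0.01593 h⁻¹
C = C₀ · e^(−k·t) = 2.520 × e^(−0.01593 × 81.2)
  = 2.520 × 0.2743 = 0.6912 mg/L
Convert: 0.6912 mg/L × 1000 = 691.2 ng/mL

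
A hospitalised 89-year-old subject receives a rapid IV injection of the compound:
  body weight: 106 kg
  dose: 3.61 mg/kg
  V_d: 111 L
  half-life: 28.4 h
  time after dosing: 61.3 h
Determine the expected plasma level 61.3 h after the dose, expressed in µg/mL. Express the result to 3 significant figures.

0.772 µg/mL

Total dose = 3.61 × 106 = 382.7 mg
C₀ = Dose / Vd = 382.7 / 111 = 3.448 mg/L
k = ln2 / t½ = 0.693147 / 28.4 = 0.02441 h⁻¹
C = C₀ · e^(−k·t) = 3.448 × e^(−0.02441 × 61.3)
  = 3.448 × 0.2239 = 0.7720 mg/L
(0.7720 mg/L = 0.7720 µg/mL)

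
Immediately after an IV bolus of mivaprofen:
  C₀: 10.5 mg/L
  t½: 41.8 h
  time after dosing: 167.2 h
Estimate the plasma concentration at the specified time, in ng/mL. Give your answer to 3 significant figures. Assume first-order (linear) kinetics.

656 ng/mL

k = ln2 / t½ = 0.693147 / 41.8 = 0.01658 h⁻¹
t / t½ = 167.2 / 41.8 = 4 half-lives
C = C₀ × (1/2)^4 = 10.50 × 0.06250 = 0.6563 mg/L
Convert: 0.6563 mg/L × 1000 = 656.3 ng/mL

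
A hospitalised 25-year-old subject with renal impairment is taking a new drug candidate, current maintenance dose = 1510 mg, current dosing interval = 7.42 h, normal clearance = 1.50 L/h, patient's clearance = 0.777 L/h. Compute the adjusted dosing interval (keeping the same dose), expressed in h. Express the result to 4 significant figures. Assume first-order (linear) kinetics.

To keep the same average steady-state level, dosing rate must scale with clearance.
CL ratio = 0.777 / 1.50 = 0.5180
New interval (same dose) = 7.42 / 0.5180 = 14.32 h

14.32 h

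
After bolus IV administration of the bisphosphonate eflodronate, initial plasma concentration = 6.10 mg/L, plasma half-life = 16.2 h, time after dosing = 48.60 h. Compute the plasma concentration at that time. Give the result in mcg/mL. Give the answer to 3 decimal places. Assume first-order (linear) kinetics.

k = ln2 / t½ = 0.693147 / 16.2 = 0.04279 h⁻¹
t / t½ = 48.60 / 16.2 = 3 half-lives
C = C₀ × (1/2)^3 = 6.100 × 0.1250 = 0.7625 mg/L
(0.7625 mg/L = 0.7625 mcg/mL)

0.763 mcg/mL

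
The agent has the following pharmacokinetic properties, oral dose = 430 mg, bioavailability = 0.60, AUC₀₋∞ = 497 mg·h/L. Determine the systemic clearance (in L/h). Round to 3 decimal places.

CL = F·Dose / AUC = 0.60 × 430 / 497 = 0.5191 L/h

0.519 L/h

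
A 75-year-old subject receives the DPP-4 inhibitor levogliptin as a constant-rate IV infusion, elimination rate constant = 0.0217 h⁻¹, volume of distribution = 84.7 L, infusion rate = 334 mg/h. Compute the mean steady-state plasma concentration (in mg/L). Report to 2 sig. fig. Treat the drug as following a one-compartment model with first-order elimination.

180 mg/L

CL = k × Vd = 0.02170 × 84.7 = 1.838 L/h
At steady state Css = R₀ / CL = 334 / 1.838 = 181.7 mg/L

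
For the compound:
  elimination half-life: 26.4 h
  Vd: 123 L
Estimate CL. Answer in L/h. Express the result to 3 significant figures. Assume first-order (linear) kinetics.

3.23 L/h

k = ln2 / t½ = 0.693147 / 26.4 = 0.02626 h⁻¹
CL = k × Vd = 0.02626 × 123 = 3.230 L/h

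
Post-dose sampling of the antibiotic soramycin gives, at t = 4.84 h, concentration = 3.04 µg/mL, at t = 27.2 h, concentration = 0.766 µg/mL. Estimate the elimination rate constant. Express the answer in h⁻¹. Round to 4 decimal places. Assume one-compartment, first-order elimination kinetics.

0.0616 h⁻¹

k = ln(C₁/C₂) / (t₂ − t₁) = ln(3.04/0.766) / (27.2 − 4.84)
  = 1.378 / 22.36 = 0.06163 h⁻¹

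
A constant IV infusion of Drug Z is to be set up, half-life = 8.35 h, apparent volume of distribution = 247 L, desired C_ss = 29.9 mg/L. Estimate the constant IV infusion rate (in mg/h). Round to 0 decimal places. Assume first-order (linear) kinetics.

613 mg/h

k = ln2 / t½ = 0.693147 / 8.35 = 0.08301 h⁻¹
CL = k × Vd = 0.08301 × 247 = 20.50 L/h
At steady state, infusion rate R₀ = Css × CL = 29.9 × 20.50 = 613.0 mg/h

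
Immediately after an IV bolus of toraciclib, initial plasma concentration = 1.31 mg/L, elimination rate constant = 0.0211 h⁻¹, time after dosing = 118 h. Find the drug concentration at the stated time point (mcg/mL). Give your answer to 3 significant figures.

0.109 mcg/mL

C = C₀ · e^(−k·t) = 1.310 × e^(−0.02110 × 118)
  = 1.310 × 0.08293 = 0.1086 mg/L
(0.1086 mg/L = 0.1086 mcg/mL)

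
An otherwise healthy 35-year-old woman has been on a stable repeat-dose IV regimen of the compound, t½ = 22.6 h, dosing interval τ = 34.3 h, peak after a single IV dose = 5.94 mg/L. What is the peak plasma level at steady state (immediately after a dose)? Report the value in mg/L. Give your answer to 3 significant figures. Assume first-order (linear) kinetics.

9.13 mg/L

k = ln2 / t½ = 0.693147 / 22.6 = 0.03067 h⁻¹
e^(−kτ) = e^(−0.03067 × 34.3) = 0.3492
Accumulation ratio R = 1 / (1 − e^(−kτ)) = 1 / (1 − 0.3492) = 1.537
Steady-state peak = C₀ × R = 5.94 × 1.537 = 9.130 mg/L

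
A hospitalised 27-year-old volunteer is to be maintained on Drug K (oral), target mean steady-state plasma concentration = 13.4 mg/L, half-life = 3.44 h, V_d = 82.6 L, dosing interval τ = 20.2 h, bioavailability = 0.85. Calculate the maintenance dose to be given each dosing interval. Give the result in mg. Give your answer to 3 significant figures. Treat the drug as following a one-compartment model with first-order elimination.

k = ln2 / t½ = 0.693147 / 3.44 = 0.2015 h⁻¹
CL = k × Vd = 0.2015 × 82.6 = 16.64 L/h
At steady state, F × (Dose/τ) = Css × CL.
Dose = Css × CL × τ / F = 13.4 × 16.64 × 20.2 / 0.85 = 5299 mg

5300 mg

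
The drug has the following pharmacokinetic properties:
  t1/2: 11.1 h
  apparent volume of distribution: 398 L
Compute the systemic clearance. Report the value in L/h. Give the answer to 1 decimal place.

24.9 L/h

k = ln2 / t½ = 0.693147 / 11.1 = 0.06245 h⁻¹
CL = k × Vd = 0.06245 × 398 = 24.86 L/h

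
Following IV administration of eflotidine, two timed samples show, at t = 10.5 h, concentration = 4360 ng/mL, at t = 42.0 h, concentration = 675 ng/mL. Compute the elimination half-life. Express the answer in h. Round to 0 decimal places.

k = ln(C₁/C₂) / (t₂ − t₁) = ln(4360/675) / (42.0 − 10.5)
  = 1.866 / 31.50 = 0.05924 h⁻¹
t½ = ln2 / k = 0.693147 / 0.05924 = 11.70 h

12 h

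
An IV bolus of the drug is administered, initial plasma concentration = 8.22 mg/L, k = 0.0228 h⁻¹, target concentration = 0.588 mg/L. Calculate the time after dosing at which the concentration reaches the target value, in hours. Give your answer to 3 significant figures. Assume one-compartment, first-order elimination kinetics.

t = ln(C₀ / C) / k = ln(8.220 / 0.588) / 0.02280
  = ln(13.98) / 0.02280 = 2.638 / 0.02280 = 115.7 h

116 h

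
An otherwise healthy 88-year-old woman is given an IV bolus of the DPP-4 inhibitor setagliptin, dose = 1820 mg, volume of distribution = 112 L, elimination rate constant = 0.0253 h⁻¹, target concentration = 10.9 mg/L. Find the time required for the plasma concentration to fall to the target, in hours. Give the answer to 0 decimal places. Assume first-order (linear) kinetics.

C₀ = Dose / Vd = 1820 / 112 = 16.25 mg/L
t = ln(C₀ / C) / k = ln(16.25 / 10.9) / 0.02530
  = ln(1.491) / 0.02530 = 0.3994 / 0.02530 = 15.79 h

16 h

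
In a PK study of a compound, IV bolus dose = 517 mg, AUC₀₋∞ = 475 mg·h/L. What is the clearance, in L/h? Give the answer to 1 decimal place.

CL = Dose / AUC = 517 / 475 = 1.088 L/h

1.1 L/h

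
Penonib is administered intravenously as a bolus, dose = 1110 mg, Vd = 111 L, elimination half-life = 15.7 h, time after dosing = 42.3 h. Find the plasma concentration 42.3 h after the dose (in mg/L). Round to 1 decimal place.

C₀ = Dose / Vd = 1110 / 111 = 10.00 mg/L
k = ln2 / t½ = 0.693147 / 15.7 = 0.04415 h⁻¹
C = C₀ · e^(−k·t) = 10.00 × e^(−0.04415 × 42.3)
  = 10.00 × 0.1545 = 1.545 mg/L

1.5 mg/L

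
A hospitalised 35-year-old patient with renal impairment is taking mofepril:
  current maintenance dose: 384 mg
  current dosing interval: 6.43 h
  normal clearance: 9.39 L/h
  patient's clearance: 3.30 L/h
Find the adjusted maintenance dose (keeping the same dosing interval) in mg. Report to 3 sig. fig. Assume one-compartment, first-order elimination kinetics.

135 mg

To keep the same average steady-state level, dosing rate must scale with clearance.
CL ratio = 3.30 / 9.39 = 0.3514
New dose (same interval) = 384 × 0.3514 = 134.9 mg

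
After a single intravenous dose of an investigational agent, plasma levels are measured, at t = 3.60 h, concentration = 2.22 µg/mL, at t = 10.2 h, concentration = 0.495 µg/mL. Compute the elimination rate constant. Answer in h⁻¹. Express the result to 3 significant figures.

k = ln(C₁/C₂) / (t₂ − t₁) = ln(2.22/0.495) / (10.2 − 3.60)
  = 1.501 / 6.600 = 0.2274 h⁻¹

0.227 h⁻¹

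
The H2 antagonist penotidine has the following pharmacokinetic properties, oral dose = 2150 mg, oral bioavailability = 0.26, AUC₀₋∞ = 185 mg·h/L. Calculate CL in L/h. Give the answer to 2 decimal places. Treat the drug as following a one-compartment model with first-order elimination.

3.02 L/h

CL = F·Dose / AUC = 0.26 × 2150 / 185 = 3.022 L/h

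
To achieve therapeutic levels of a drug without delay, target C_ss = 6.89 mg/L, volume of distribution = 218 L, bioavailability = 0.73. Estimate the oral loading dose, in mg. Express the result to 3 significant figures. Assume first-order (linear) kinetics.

LD = Css × Vd / F = 6.89 × 218 / 0.73 = 2058 mg

2060 mg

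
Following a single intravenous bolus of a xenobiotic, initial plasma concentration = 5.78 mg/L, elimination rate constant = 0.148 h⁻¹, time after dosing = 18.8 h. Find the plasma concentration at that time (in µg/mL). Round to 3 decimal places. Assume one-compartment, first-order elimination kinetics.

C = C₀ · e^(−k·t) = 5.780 × e^(−0.1480 × 18.8)
  = 5.780 × 0.06189 = 0.3577 mg/L
(0.3577 mg/L = 0.3577 µg/mL)

0.358 µg/mL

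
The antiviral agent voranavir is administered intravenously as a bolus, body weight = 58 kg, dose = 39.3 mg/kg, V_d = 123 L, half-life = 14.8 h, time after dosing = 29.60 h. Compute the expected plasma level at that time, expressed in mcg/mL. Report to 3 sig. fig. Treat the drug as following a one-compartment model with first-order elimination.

Total dose = 39.3 × 58 = 2279 mg
C₀ = Dose / Vd = 2279 / 123 = 18.53 mg/L
k = ln2 / t½ = 0.693147 / 14.8 = 0.04683 h⁻¹
t / t½ = 29.60 / 14.8 = 2 half-lives
C = C₀ × (1/2)^2 = 18.53 × 0.2500 = 4.633 mg/L
(4.633 mg/L = 4.633 mcg/mL)

4.63 mcg/mL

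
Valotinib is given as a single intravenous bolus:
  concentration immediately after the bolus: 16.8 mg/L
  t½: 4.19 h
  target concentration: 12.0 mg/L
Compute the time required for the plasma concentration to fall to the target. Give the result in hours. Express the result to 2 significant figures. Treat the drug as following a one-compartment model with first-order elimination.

k = ln2 / t½ = 0.693147 / 4.19 = 0.1654 h⁻¹
t = ln(C₀ / C) / k = ln(16.80 / 12.0) / 0.1654
  = ln(1.400) / 0.1654 = 0.3365 / 0.1654 = 2.034 h

2.0 h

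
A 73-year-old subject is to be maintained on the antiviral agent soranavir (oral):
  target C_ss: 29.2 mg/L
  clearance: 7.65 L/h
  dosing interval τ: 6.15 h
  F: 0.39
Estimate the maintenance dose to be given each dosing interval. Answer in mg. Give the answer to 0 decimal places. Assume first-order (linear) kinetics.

At steady state, F × (Dose/τ) = Css × CL.
Dose = Css × CL × τ / F = 29.2 × 7.650 × 6.15 / 0.39 = 3523 mg

3523 mg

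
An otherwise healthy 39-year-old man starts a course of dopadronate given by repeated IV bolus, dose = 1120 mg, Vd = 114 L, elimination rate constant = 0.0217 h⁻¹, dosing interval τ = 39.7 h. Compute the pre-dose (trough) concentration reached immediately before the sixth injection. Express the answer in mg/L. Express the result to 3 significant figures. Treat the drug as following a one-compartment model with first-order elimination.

7.09 mg/L

C₀ per dose = Dose / Vd = 1120 / 114 = 9.825 mg/L
Fraction remaining after one interval: r = e^(−kτ) = e^(−0.02170 × 39.7) = 0.4225
Before dose 6, 5 doses have been given (aged 1τ, 2τ, 3τ, 4τ, 5τ).
C_trough = C₀ × (r + r² + … + r^5) = C₀ × r(1−r^5)/(1−r)
        = 9.825 × 0.4225 × (1 − 0.01346) / (1 − 0.4225) = 7.091 mg/L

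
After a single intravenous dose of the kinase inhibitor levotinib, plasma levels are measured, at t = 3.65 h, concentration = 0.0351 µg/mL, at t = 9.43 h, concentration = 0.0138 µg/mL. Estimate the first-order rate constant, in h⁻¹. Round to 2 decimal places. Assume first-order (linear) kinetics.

k = ln(C₁/C₂) / (t₂ − t₁) = ln(0.0351/0.0138) / (9.43 − 3.65)
  = 0.9335 / 5.780 = 0.1615 h⁻¹

0.16 h⁻¹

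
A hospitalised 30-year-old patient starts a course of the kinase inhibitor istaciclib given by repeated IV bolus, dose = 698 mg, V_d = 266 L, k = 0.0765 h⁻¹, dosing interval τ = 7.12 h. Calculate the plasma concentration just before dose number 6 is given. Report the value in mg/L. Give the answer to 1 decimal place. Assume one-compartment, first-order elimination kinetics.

C₀ per dose = Dose / Vd = 698 / 266 = 2.624 mg/L
Fraction remaining after one interval: r = e^(−kτ) = e^(−0.07650 × 7.12) = 0.5800
Before dose 6, 5 doses have been given (aged 1τ, 2τ, 3τ, 4τ, 5τ).
C_trough = C₀ × (r + r² + … + r^5) = C₀ × r(1−r^5)/(1−r)
        = 2.624 × 0.5800 × (1 − 0.06564) / (1 − 0.5800) = 3.386 mg/L

3.4 mg/L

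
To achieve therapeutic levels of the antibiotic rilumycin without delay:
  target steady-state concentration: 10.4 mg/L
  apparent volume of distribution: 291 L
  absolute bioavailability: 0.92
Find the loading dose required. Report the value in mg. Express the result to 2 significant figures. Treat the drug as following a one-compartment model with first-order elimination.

3300 mg

LD = Css × Vd / F = 10.4 × 291 / 0.92 = 3290 mg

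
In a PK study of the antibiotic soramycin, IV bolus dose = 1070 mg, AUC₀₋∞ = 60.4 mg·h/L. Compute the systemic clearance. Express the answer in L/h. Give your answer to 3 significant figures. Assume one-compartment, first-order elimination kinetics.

17.7 L/h

CL = Dose / AUC = 1070 / 60.4 = 17.72 L/h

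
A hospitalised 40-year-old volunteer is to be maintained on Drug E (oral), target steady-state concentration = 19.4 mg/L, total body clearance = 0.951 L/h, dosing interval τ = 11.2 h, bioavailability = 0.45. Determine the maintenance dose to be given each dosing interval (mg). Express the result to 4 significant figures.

At steady state, F × (Dose/τ) = Css × CL.
Dose = Css × CL × τ / F = 19.4 × 0.9510 × 11.2 / 0.45 = 459.2 mg

459.2 mg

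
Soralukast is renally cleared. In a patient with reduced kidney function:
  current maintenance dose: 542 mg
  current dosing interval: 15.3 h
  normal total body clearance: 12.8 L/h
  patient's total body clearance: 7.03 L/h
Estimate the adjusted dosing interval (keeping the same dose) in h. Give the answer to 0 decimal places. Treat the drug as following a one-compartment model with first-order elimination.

28 h

To keep the same average steady-state level, dosing rate must scale with clearance.
CL ratio = 7.03 / 12.8 = 0.5492
New interval (same dose) = 15.3 / 0.5492 = 27.86 h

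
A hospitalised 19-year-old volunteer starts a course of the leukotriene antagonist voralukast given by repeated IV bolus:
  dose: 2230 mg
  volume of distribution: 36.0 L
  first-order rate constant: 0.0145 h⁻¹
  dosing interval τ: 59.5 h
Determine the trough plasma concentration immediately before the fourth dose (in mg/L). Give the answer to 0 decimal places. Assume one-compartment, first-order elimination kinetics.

42 mg/L

C₀ per dose = Dose / Vd = 2230 / 36.0 = 61.94 mg/L
Fraction remaining after one interval: r = e^(−kτ) = e^(−0.01450 × 59.5) = 0.4220
Before dose 4, 3 doses have been given (aged 1τ, 2τ, 3τ).
C_trough = C₀ × (r + r² + … + r^3) = C₀ × r(1−r^3)/(1−r)
        = 61.94 × 0.4220 × (1 − 0.07515) / (1 − 0.4220) = 41.82 mg/L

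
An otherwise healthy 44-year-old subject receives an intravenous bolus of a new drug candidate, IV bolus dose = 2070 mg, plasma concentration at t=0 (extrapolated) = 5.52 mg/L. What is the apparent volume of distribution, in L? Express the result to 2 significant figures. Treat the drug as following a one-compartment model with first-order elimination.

380 L

Vd = Dose / C₀ = 2070 / 5.52 = 375.0 L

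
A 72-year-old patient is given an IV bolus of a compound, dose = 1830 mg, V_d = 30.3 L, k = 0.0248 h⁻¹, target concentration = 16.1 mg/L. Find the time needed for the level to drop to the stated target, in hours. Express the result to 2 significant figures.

C₀ = Dose / Vd = 1830 / 30.3 = 60.40 mg/L
t = ln(C₀ / C) / k = ln(60.40 / 16.1) / 0.02480
  = ln(3.752) / 0.02480 = 1.322 / 0.02480 = 53.31 h

53 h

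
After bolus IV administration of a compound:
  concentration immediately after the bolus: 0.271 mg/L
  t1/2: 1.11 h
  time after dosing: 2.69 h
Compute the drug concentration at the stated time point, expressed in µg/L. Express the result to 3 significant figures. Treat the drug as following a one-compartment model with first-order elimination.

k = ln2 / t½ = 0.693147 / 1.11 = 0.6245 h⁻¹
C = C₀ · e^(−k·t) = 0.2710 × e^(−0.6245 × 2.69)
  = 0.2710 × 0.1864 = 0.05051 mg/L
Convert: 0.05051 mg/L × 1000 = 50.51 µg/L

50.5 µg/L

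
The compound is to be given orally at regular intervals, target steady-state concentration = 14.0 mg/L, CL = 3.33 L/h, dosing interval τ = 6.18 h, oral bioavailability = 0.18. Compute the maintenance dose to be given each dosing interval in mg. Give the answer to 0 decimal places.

At steady state, F × (Dose/τ) = Css × CL.
Dose = Css × CL × τ / F = 14.0 × 3.330 × 6.18 / 0.18 = 1601 mg

1601 mg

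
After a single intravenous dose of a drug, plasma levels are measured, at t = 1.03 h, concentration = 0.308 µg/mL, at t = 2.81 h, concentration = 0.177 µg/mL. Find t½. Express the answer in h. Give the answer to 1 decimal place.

k = ln(C₁/C₂) / (t₂ − t₁) = ln(0.308/0.177) / (2.81 − 1.03)
  = 0.5540 / 1.780 = 0.3112 h⁻¹
t½ = ln2 / k = 0.693147 / 0.3112 = 2.227 h

2.2 h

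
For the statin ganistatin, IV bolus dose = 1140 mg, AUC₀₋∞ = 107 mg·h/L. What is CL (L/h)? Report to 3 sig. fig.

10.7 L/h

CL = Dose / AUC = 1140 / 107 = 10.65 L/h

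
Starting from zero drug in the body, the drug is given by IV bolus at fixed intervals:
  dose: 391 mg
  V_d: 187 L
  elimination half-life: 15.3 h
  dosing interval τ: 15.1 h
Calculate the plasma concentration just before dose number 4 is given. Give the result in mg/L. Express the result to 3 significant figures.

1.86 mg/L

C₀ per dose = Dose / Vd = 391 / 187 = 2.091 mg/L
k = ln2 / t½ = 0.693147 / 15.3 = 0.04530 h⁻¹
Fraction remaining after one interval: r = e^(−kτ) = e^(−0.04530 × 15.1) = 0.5046
Before dose 4, 3 doses have been given (aged 1τ, 2τ, 3τ).
C_trough = C₀ × (r + r² + … + r^3) = C₀ × r(1−r^3)/(1−r)
        = 2.091 × 0.5046 × (1 − 0.1285) / (1 − 0.5046) = 1.856 mg/L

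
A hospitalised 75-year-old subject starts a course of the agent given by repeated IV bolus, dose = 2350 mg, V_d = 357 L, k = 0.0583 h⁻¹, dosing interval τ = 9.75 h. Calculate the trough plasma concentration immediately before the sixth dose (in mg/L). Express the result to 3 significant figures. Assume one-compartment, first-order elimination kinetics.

8.10 mg/L

C₀ per dose = Dose / Vd = 2350 / 357 = 6.583 mg/L
Fraction remaining after one interval: r = e^(−kτ) = e^(−0.05830 × 9.75) = 0.5664
Before dose 6, 5 doses have been given (aged 1τ, 2τ, 3τ, 4τ, 5τ).
C_trough = C₀ × (r + r² + … + r^5) = C₀ × r(1−r^5)/(1−r)
        = 6.583 × 0.5664 × (1 − 0.05829) / (1 − 0.5664) = 8.098 mg/L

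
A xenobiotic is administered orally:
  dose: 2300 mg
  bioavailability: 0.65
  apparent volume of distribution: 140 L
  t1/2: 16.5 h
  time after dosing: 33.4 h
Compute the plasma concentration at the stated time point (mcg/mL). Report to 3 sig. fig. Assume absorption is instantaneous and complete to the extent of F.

Amount reaching circulation = F × Dose = 0.65 × 2300 = 1495 mg
C₀ = F·Dose / Vd = 1495 / 140 = 10.68 mg/L
k = ln2 / t½ = 0.693147 / 16.5 = 0.04201 h⁻¹
C = C₀ · e^(−k·t) = 10.68 × e^(−0.04201 × 33.4)
  = 10.68 × 0.2458 = 2.625 mg/L
(2.625 mg/L = 2.625 mcg/mL)

2.63 mcg/mL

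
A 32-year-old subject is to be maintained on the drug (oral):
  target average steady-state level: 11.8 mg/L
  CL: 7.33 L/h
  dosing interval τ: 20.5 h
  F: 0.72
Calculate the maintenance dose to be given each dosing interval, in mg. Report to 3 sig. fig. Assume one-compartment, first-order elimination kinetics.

2460 mg

At steady state, F × (Dose/τ) = Css × CL.
Dose = Css × CL × τ / F = 11.8 × 7.330 × 20.5 / 0.72 = 2463 mg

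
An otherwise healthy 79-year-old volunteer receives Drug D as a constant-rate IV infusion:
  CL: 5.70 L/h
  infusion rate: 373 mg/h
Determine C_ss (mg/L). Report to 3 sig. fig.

65.4 mg/L

At steady state Css = R₀ / CL = 373 / 5.700 = 65.44 mg/L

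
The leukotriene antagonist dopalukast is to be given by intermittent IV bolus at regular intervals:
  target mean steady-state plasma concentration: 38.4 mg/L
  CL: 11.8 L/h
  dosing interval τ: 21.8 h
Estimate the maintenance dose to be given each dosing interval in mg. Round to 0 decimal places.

At steady state, Dose/τ = Css × CL.
Dose = Css × CL × τ = 38.4 × 11.80 × 21.8 = 9878 mg

9878 mg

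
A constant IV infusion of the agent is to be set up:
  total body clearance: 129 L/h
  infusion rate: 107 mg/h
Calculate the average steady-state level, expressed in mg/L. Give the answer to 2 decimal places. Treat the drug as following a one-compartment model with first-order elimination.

0.83 mg/L

At steady state Css = R₀ / CL = 107 / 129.0 = 0.8295 mg/L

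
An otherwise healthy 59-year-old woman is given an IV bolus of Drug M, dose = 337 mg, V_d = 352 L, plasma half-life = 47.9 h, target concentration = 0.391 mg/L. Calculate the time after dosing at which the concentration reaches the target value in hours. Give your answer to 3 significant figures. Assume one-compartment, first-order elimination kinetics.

C₀ = Dose / Vd = 337.0 / 352 = 0.9574 mg/L
k = ln2 / t½ = 0.693147 / 47.9 = 0.01447 h⁻¹
t = ln(C₀ / C) / k = ln(0.9574 / 0.391) / 0.01447
  = ln(2.449) / 0.01447 = 0.8957 / 0.01447 = 61.90 h

61.9 h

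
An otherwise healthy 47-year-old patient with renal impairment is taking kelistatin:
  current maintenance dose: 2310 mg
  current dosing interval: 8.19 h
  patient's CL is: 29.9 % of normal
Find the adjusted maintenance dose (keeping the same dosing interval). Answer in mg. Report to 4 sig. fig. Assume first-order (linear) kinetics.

To keep the same average steady-state level, dosing rate must scale with clearance.
CL ratio = 29.9 / 100 = 0.2990
New dose (same interval) = 2310 × 0.2990 = 690.7 mg

690.7 mg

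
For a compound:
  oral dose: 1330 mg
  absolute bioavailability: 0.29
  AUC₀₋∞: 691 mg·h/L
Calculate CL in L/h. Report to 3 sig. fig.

0.558 L/h

CL = F·Dose / AUC = 0.29 × 1330 / 691 = 0.5582 L/h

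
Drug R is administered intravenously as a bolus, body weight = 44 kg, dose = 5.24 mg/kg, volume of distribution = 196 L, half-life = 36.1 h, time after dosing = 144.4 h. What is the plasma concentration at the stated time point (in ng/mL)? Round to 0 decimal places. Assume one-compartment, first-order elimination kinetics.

Total dose = 5.24 × 44 = 230.6 mg
C₀ = Dose / Vd = 230.6 / 196 = 1.177 mg/L
k = ln2 / t½ = 0.693147 / 36.1 = 0.01920 h⁻¹
t / t½ = 144.4 / 36.1 = 4 half-lives
C = C₀ × (1/2)^4 = 1.177 × 0.06250 = 0.07356 mg/L
Convert: 0.07356 mg/L × 1000 = 73.56 ng/mL

74 ng/mL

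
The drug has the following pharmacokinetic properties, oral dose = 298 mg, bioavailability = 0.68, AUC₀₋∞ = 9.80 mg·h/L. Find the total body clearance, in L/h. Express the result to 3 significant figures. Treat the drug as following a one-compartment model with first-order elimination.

20.7 L/h

CL = F·Dose / AUC = 0.68 × 298 / 9.80 = 20.68 L/h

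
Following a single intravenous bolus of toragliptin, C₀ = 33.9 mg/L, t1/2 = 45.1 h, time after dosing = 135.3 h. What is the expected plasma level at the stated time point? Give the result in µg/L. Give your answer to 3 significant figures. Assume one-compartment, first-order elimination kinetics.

k = ln2 / t½ = 0.693147 / 45.1 = 0.01537 h⁻¹
t / t½ = 135.3 / 45.1 = 3 half-lives
C = C₀ × (1/2)^3 = 33.90 × 0.1250 = 4.238 mg/L
Convert: 4.238 mg/L × 1000 = 4238 µg/L

4240 µg/L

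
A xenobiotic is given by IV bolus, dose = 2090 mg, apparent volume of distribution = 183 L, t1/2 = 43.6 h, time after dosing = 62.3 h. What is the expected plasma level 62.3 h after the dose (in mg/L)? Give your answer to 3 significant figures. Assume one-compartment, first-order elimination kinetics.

C₀ = Dose / Vd = 2090 / 183 = 11.42 mg/L
k = ln2 / t½ = 0.693147 / 43.6 = 0.01590 h⁻¹
C = C₀ · e^(−k·t) = 11.42 × e^(−0.01590 × 62.3)
  = 11.42 × 0.3714 = 4.241 mg/L

4.24 mg/L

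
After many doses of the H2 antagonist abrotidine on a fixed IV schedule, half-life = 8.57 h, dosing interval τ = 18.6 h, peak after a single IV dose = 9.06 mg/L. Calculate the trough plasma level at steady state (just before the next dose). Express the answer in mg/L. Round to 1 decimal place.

2.6 mg/L

k = ln2 / t½ = 0.693147 / 8.57 = 0.08088 h⁻¹
e^(−kτ) = e^(−0.08088 × 18.6) = 0.2222
Accumulation ratio R = 1 / (1 − e^(−kτ)) = 1 / (1 − 0.2222) = 1.286
Steady-state trough = C₀ × R × e^(−kτ) = 9.06 × 1.286 × 0.2222 = 2.589 mg/L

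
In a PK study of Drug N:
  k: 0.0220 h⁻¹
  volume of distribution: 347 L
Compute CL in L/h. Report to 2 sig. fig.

7.6 L/h

CL = k × Vd = 0.0220 × 347 = 7.634 L/h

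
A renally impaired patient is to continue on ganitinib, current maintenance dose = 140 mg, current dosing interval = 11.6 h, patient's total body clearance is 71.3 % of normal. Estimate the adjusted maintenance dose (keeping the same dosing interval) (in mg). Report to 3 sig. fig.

To keep the same average steady-state level, dosing rate must scale with clearance.
CL ratio = 71.3 / 100 = 0.7130
New dose (same interval) = 140 × 0.7130 = 99.82 mg

99.8 mg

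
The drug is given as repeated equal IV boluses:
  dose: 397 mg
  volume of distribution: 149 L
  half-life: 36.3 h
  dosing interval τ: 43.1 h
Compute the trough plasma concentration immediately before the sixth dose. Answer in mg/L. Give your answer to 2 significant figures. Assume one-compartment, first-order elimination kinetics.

2.1 mg/L

C₀ per dose = Dose / Vd = 397 / 149 = 2.664 mg/L
k = ln2 / t½ = 0.693147 / 36.3 = 0.01909 h⁻¹
Fraction remaining after one interval: r = e^(−kτ) = e^(−0.01909 × 43.1) = 0.4392
Before dose 6, 5 doses have been given (aged 1τ, 2τ, 3τ, 4τ, 5τ).
C_trough = C₀ × (r + r² + … + r^5) = C₀ × r(1−r^5)/(1−r)
        = 2.664 × 0.4392 × (1 − 0.01634) / (1 − 0.4392) = 2.052 mg/L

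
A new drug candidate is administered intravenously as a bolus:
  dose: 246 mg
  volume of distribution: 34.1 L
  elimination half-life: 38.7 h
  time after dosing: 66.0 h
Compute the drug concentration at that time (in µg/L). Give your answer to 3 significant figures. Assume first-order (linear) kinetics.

2210 µg/L

C₀ = Dose / Vd = 246.0 / 34.1 = 7.214 mg/L
k = ln2 / t½ = 0.693147 / 38.7 = 0.01791 h⁻¹
C = C₀ · e^(−k·t) = 7.214 × e^(−0.01791 × 66.0)
  = 7.214 × 0.3066 = 2.212 mg/L
Convert: 2.212 mg/L × 1000 = 2212 µg/L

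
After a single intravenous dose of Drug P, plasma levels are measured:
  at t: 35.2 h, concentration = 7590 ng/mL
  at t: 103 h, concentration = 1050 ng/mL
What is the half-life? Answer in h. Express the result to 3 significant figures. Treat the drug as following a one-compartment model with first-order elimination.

23.8 h

k = ln(C₁/C₂) / (t₂ − t₁) = ln(7590/1050) / (103 − 35.2)
  = 1.978 / 67.80 = 0.02917 h⁻¹
t½ = ln2 / k = 0.693147 / 0.02917 = 23.76 h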